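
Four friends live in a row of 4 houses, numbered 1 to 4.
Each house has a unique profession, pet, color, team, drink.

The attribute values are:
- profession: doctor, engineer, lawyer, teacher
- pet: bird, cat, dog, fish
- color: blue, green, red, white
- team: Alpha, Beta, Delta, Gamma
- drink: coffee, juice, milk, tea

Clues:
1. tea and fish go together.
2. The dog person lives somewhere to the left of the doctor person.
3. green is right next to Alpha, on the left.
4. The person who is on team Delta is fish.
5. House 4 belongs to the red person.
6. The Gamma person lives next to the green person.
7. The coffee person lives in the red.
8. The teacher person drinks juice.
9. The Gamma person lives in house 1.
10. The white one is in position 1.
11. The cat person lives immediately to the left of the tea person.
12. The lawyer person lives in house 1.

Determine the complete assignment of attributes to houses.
Solution:

House | Profession | Pet | Color | Team | Drink
-----------------------------------------------
  1   | lawyer | cat | white | Gamma | milk
  2   | engineer | fish | green | Delta | tea
  3   | teacher | dog | blue | Alpha | juice
  4   | doctor | bird | red | Beta | coffee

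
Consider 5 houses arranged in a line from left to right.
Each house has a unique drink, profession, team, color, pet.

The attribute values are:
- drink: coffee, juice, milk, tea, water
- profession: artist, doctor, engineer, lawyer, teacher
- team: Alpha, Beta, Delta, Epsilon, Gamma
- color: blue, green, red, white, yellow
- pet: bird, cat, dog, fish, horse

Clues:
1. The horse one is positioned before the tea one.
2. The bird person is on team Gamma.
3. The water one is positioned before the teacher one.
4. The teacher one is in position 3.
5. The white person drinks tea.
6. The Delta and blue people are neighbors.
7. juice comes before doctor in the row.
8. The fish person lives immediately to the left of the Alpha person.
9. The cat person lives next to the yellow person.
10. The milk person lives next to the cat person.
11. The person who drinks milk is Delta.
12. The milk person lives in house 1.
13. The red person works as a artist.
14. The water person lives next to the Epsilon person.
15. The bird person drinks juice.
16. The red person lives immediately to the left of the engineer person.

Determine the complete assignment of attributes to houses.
Solution:

House | Drink | Profession | Team | Color | Pet
-----------------------------------------------
  1   | milk | artist | Delta | red | fish
  2   | water | engineer | Alpha | blue | cat
  3   | coffee | teacher | Epsilon | yellow | horse
  4   | juice | lawyer | Gamma | green | bird
  5   | tea | doctor | Beta | white | dog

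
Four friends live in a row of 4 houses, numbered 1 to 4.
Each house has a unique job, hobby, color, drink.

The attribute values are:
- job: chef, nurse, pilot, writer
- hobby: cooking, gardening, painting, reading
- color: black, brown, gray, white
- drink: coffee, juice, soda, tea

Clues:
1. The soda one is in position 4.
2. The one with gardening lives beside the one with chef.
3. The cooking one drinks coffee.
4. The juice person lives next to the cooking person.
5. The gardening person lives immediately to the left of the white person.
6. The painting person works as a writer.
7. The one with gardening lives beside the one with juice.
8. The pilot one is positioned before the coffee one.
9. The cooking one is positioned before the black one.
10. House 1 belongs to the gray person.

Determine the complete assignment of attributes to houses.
Solution:

House | Job | Hobby | Color | Drink
-----------------------------------
  1   | pilot | gardening | gray | tea
  2   | chef | reading | white | juice
  3   | nurse | cooking | brown | coffee
  4   | writer | painting | black | soda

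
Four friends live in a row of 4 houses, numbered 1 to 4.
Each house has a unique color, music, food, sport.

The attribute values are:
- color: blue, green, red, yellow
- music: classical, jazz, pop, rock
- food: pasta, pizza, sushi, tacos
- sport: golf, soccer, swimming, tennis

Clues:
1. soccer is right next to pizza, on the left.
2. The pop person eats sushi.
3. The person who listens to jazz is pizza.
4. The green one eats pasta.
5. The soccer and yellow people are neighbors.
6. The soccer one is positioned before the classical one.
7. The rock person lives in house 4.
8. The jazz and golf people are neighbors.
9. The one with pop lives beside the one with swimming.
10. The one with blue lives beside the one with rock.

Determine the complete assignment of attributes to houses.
Solution:

House | Color | Music | Food | Sport
------------------------------------
  1   | red | pop | sushi | soccer
  2   | yellow | jazz | pizza | swimming
  3   | blue | classical | tacos | golf
  4   | green | rock | pasta | tennis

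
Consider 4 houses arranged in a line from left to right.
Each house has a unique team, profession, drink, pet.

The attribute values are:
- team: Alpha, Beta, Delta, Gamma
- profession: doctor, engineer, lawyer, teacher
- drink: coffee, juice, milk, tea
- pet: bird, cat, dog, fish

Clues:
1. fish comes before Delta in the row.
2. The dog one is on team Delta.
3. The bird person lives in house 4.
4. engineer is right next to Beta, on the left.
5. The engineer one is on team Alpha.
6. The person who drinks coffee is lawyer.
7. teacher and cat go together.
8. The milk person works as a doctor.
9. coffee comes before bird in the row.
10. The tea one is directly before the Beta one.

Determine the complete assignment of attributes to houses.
Solution:

House | Team | Profession | Drink | Pet
---------------------------------------
  1   | Alpha | engineer | tea | fish
  2   | Beta | teacher | juice | cat
  3   | Delta | lawyer | coffee | dog
  4   | Gamma | doctor | milk | bird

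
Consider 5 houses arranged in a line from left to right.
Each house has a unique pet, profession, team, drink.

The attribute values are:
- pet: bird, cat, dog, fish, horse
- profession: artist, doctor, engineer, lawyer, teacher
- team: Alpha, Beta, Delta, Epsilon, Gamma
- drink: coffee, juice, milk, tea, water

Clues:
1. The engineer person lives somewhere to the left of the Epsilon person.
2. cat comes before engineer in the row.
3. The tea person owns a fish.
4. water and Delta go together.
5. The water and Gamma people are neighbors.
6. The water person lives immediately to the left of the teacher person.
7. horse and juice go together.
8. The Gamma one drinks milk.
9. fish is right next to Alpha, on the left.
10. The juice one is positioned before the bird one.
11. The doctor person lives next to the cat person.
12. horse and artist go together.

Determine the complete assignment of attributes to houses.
Solution:

House | Pet | Profession | Team | Drink
---------------------------------------
  1   | dog | doctor | Delta | water
  2   | cat | teacher | Gamma | milk
  3   | fish | engineer | Beta | tea
  4   | horse | artist | Alpha | juice
  5   | bird | lawyer | Epsilon | coffee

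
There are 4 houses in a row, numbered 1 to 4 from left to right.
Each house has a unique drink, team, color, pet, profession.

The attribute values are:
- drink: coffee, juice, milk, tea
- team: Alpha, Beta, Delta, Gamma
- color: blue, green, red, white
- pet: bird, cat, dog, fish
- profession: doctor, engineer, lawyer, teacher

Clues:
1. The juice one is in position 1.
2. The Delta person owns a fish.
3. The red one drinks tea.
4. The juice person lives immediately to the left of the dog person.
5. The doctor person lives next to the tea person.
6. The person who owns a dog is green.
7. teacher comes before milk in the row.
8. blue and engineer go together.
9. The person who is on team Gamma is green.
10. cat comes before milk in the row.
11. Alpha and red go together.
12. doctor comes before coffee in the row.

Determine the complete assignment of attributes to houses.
Solution:

House | Drink | Team | Color | Pet | Profession
-----------------------------------------------
  1   | juice | Beta | white | cat | teacher
  2   | milk | Gamma | green | dog | doctor
  3   | tea | Alpha | red | bird | lawyer
  4   | coffee | Delta | blue | fish | engineer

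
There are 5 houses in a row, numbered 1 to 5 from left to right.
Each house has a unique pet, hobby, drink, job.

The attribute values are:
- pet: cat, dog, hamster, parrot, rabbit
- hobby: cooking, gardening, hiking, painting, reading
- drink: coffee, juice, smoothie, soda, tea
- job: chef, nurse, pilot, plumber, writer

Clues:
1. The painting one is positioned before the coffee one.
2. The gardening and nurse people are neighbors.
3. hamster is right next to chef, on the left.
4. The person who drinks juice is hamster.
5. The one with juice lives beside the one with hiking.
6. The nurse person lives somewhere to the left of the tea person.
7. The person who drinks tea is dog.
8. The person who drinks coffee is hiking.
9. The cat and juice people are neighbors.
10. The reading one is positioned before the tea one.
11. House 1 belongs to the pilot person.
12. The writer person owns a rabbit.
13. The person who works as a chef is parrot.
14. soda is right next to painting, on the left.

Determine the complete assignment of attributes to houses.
Solution:

House | Pet | Hobby | Drink | Job
---------------------------------
  1   | cat | gardening | soda | pilot
  2   | hamster | painting | juice | nurse
  3   | parrot | hiking | coffee | chef
  4   | rabbit | reading | smoothie | writer
  5   | dog | cooking | tea | plumber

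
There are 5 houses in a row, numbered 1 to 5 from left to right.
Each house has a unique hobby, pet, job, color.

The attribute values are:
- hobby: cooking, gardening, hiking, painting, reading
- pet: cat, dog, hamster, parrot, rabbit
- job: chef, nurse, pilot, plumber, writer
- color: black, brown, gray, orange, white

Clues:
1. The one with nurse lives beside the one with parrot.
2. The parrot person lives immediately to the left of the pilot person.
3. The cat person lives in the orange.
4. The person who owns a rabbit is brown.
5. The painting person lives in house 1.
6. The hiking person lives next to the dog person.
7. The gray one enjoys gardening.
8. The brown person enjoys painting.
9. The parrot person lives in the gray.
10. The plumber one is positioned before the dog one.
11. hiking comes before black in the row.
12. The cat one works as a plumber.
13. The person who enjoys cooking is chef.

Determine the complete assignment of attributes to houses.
Solution:

House | Hobby | Pet | Job | Color
---------------------------------
  1   | painting | rabbit | nurse | brown
  2   | gardening | parrot | writer | gray
  3   | reading | hamster | pilot | white
  4   | hiking | cat | plumber | orange
  5   | cooking | dog | chef | black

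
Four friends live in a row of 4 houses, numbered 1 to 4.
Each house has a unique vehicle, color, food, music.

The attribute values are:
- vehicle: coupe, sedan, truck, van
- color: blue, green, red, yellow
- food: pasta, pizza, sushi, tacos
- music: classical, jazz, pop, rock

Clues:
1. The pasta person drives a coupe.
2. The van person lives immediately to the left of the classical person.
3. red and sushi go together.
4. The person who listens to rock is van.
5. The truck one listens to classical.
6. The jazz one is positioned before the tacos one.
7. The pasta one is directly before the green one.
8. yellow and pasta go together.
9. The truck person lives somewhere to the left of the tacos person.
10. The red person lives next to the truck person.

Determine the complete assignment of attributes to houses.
Solution:

House | Vehicle | Color | Food | Music
--------------------------------------
  1   | van | red | sushi | rock
  2   | truck | blue | pizza | classical
  3   | coupe | yellow | pasta | jazz
  4   | sedan | green | tacos | pop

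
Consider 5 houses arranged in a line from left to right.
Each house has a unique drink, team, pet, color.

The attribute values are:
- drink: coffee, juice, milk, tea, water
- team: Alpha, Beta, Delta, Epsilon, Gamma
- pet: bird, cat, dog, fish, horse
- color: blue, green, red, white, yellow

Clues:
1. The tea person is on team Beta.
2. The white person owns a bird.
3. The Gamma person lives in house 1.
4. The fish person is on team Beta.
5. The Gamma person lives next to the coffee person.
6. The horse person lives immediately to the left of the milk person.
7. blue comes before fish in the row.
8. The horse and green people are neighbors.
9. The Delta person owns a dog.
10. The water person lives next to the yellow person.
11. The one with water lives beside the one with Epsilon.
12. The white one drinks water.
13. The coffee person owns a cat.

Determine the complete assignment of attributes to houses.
Solution:

House | Drink | Team | Pet | Color
----------------------------------
  1   | water | Gamma | bird | white
  2   | coffee | Epsilon | cat | yellow
  3   | juice | Alpha | horse | blue
  4   | milk | Delta | dog | green
  5   | tea | Beta | fish | red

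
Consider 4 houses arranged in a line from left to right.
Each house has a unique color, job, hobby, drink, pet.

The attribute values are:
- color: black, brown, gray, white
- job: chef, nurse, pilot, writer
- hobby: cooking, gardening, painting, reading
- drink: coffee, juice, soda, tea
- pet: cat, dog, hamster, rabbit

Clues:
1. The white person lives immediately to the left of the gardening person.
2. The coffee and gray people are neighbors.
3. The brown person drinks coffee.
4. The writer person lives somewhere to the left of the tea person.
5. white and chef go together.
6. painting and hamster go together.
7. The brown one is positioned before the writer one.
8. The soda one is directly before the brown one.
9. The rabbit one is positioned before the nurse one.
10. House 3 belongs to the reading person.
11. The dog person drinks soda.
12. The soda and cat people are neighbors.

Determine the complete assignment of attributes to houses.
Solution:

House | Color | Job | Hobby | Drink | Pet
-----------------------------------------
  1   | white | chef | cooking | soda | dog
  2   | brown | pilot | gardening | coffee | cat
  3   | gray | writer | reading | juice | rabbit
  4   | black | nurse | painting | tea | hamster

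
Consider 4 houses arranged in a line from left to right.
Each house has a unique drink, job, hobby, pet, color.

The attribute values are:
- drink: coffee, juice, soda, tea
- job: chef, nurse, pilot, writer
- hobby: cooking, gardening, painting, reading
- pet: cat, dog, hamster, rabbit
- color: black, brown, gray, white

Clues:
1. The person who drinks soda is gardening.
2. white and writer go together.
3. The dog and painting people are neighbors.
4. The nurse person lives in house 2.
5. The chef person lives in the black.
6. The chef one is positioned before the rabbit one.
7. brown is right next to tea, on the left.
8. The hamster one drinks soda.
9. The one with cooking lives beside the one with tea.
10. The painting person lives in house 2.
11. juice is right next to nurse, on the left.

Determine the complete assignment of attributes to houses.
Solution:

House | Drink | Job | Hobby | Pet | Color
-----------------------------------------
  1   | juice | pilot | cooking | dog | brown
  2   | tea | nurse | painting | cat | gray
  3   | soda | chef | gardening | hamster | black
  4   | coffee | writer | reading | rabbit | white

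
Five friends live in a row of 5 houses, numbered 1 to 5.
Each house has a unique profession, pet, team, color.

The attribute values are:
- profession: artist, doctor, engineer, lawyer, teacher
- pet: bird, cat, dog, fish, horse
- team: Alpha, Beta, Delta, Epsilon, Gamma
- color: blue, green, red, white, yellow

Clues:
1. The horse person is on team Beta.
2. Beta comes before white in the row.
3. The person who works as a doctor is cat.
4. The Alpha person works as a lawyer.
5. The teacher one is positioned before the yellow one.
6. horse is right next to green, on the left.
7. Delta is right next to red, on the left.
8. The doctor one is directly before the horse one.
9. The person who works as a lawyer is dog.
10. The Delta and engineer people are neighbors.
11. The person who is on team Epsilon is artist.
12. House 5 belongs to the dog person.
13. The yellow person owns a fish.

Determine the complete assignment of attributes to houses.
Solution:

House | Profession | Pet | Team | Color
---------------------------------------
  1   | doctor | cat | Delta | blue
  2   | engineer | horse | Beta | red
  3   | teacher | bird | Gamma | green
  4   | artist | fish | Epsilon | yellow
  5   | lawyer | dog | Alpha | white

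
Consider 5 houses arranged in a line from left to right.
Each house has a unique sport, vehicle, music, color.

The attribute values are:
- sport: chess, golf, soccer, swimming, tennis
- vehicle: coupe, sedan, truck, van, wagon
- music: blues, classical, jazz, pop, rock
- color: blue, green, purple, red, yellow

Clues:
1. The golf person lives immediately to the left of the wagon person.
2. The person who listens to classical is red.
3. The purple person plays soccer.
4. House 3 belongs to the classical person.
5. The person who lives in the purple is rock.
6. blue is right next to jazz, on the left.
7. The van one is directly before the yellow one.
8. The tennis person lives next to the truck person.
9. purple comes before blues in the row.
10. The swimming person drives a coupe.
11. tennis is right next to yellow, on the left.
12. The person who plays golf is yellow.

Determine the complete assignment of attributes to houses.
Solution:

House | Sport | Vehicle | Music | Color
---------------------------------------
  1   | tennis | van | pop | blue
  2   | golf | truck | jazz | yellow
  3   | chess | wagon | classical | red
  4   | soccer | sedan | rock | purple
  5   | swimming | coupe | blues | green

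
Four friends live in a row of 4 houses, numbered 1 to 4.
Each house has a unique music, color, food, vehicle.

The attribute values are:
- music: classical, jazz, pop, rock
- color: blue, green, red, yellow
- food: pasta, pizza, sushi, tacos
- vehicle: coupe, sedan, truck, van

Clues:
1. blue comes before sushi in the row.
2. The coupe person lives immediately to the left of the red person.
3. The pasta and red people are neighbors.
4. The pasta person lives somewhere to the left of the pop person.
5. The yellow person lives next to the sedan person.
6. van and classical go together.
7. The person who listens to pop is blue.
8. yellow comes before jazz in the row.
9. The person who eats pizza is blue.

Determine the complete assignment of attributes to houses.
Solution:

House | Music | Color | Food | Vehicle
--------------------------------------
  1   | rock | yellow | pasta | coupe
  2   | jazz | red | tacos | sedan
  3   | pop | blue | pizza | truck
  4   | classical | green | sushi | van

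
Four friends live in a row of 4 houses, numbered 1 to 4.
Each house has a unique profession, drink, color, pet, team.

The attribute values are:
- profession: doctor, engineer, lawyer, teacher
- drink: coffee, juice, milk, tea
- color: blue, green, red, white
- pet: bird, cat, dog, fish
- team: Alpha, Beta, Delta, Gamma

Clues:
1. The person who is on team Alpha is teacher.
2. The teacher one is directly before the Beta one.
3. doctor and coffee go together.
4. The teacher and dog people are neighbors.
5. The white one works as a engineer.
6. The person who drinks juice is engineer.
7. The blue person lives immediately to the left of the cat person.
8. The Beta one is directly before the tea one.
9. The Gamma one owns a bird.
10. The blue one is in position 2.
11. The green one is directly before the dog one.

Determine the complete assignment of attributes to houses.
Solution:

House | Profession | Drink | Color | Pet | Team
-----------------------------------------------
  1   | teacher | milk | green | fish | Alpha
  2   | doctor | coffee | blue | dog | Beta
  3   | lawyer | tea | red | cat | Delta
  4   | engineer | juice | white | bird | Gamma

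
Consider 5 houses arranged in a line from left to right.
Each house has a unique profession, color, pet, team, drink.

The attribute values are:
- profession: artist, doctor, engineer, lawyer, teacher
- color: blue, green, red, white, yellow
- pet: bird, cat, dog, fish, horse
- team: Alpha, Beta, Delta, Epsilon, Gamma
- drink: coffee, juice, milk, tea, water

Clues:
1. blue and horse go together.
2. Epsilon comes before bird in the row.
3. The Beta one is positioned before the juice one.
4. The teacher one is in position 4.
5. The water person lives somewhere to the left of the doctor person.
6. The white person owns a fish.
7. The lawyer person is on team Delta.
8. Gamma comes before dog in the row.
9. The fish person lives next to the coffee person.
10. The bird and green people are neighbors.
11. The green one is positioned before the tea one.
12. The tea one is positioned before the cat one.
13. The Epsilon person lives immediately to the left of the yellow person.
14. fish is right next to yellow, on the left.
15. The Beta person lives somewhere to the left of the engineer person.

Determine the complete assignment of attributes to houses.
Solution:

House | Profession | Color | Pet | Team | Drink
-----------------------------------------------
  1   | artist | white | fish | Epsilon | water
  2   | doctor | yellow | bird | Gamma | coffee
  3   | lawyer | green | dog | Delta | milk
  4   | teacher | blue | horse | Beta | tea
  5   | engineer | red | cat | Alpha | juice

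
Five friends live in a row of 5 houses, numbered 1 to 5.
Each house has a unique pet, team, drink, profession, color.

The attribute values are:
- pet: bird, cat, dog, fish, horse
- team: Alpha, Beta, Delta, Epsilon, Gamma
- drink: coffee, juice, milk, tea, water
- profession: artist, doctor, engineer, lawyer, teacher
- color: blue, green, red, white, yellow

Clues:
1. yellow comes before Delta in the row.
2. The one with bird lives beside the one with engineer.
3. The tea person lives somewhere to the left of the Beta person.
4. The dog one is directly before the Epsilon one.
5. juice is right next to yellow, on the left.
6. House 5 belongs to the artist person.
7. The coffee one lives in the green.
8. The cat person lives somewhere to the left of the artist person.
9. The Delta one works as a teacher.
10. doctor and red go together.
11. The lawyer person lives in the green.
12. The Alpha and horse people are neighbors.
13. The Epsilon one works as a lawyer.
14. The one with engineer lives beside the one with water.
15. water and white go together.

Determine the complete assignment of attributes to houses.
Solution:

House | Pet | Team | Drink | Profession | Color
-----------------------------------------------
  1   | bird | Alpha | juice | doctor | red
  2   | horse | Gamma | tea | engineer | yellow
  3   | dog | Delta | water | teacher | white
  4   | cat | Epsilon | coffee | lawyer | green
  5   | fish | Beta | milk | artist | blue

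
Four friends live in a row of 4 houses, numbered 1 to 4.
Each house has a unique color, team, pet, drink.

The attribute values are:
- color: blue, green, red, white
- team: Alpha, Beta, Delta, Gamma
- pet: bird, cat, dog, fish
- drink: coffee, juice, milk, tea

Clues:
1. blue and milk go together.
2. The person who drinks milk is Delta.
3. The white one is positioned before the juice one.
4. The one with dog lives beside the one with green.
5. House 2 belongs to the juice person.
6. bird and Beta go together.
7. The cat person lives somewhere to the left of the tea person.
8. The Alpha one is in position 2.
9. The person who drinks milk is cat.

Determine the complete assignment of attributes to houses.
Solution:

House | Color | Team | Pet | Drink
----------------------------------
  1   | white | Gamma | dog | coffee
  2   | green | Alpha | fish | juice
  3   | blue | Delta | cat | milk
  4   | red | Beta | bird | tea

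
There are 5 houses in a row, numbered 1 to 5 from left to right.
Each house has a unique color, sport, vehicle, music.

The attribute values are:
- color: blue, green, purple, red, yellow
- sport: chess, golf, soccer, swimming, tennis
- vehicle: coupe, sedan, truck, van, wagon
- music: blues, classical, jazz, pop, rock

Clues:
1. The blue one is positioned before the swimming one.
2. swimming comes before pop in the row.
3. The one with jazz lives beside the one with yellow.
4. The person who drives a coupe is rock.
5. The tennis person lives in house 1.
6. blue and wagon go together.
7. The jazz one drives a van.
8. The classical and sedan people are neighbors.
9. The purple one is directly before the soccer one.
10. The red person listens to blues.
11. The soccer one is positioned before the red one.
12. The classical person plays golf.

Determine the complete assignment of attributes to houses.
Solution:

House | Color | Sport | Vehicle | Music
---------------------------------------
  1   | purple | tennis | van | jazz
  2   | yellow | soccer | coupe | rock
  3   | blue | golf | wagon | classical
  4   | red | swimming | sedan | blues
  5   | green | chess | truck | pop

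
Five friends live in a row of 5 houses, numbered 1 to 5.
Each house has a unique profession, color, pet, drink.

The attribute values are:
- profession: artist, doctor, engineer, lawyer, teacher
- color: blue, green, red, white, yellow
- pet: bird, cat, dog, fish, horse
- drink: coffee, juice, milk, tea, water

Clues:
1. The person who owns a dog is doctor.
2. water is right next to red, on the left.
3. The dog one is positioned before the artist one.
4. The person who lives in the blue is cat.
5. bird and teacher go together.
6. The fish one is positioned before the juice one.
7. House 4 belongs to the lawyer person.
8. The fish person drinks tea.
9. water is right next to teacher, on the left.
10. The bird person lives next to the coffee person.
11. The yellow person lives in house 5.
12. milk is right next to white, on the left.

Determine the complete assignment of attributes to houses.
Solution:

House | Profession | Color | Pet | Drink
----------------------------------------
  1   | engineer | blue | cat | water
  2   | teacher | red | bird | milk
  3   | doctor | white | dog | coffee
  4   | lawyer | green | fish | tea
  5   | artist | yellow | horse | juice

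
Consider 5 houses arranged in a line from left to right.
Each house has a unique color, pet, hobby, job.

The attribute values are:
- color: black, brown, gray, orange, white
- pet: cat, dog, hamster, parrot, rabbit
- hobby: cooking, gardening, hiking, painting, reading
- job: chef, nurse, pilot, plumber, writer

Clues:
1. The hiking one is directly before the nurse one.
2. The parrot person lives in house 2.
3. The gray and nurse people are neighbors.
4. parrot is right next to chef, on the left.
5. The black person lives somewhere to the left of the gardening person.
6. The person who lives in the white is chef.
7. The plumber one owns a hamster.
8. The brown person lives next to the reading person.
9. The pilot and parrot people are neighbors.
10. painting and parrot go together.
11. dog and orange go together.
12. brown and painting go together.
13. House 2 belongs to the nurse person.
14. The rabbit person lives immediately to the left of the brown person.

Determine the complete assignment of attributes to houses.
Solution:

House | Color | Pet | Hobby | Job
---------------------------------
  1   | gray | rabbit | hiking | pilot
  2   | brown | parrot | painting | nurse
  3   | white | cat | reading | chef
  4   | black | hamster | cooking | plumber
  5   | orange | dog | gardening | writer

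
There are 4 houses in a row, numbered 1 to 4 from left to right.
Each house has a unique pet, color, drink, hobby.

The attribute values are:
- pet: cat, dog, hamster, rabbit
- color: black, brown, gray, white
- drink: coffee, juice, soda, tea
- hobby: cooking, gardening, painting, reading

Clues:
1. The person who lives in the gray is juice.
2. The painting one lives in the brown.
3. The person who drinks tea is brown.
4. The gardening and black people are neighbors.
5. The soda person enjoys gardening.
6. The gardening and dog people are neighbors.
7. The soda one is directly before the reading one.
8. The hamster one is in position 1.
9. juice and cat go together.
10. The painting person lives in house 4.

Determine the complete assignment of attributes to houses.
Solution:

House | Pet | Color | Drink | Hobby
-----------------------------------
  1   | hamster | white | soda | gardening
  2   | dog | black | coffee | reading
  3   | cat | gray | juice | cooking
  4   | rabbit | brown | tea | painting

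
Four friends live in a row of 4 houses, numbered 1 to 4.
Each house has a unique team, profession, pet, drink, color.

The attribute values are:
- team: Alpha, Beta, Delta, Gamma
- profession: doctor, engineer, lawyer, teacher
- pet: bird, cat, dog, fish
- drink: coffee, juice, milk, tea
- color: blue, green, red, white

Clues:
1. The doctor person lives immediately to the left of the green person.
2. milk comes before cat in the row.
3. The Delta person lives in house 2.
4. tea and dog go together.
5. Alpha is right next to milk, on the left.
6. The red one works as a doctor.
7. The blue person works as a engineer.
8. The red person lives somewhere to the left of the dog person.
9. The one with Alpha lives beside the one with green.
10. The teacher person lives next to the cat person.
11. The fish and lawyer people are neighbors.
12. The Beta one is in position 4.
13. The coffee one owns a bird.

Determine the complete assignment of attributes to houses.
Solution:

House | Team | Profession | Pet | Drink | Color
-----------------------------------------------
  1   | Alpha | doctor | bird | coffee | red
  2   | Delta | teacher | fish | milk | green
  3   | Gamma | lawyer | cat | juice | white
  4   | Beta | engineer | dog | tea | blue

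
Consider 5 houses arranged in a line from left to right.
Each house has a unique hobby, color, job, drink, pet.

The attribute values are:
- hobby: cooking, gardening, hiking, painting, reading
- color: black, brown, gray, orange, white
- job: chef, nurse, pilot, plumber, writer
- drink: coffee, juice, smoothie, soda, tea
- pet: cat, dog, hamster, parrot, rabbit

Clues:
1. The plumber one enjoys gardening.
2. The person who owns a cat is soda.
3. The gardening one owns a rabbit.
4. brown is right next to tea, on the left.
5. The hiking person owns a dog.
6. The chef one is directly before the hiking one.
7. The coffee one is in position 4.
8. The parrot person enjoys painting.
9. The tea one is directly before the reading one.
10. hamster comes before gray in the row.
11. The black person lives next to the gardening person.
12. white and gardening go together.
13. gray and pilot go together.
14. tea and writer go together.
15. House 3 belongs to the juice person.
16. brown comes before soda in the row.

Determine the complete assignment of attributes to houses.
Solution:

House | Hobby | Color | Job | Drink | Pet
-----------------------------------------
  1   | painting | brown | chef | smoothie | parrot
  2   | hiking | orange | writer | tea | dog
  3   | reading | black | nurse | juice | hamster
  4   | gardening | white | plumber | coffee | rabbit
  5   | cooking | gray | pilot | soda | cat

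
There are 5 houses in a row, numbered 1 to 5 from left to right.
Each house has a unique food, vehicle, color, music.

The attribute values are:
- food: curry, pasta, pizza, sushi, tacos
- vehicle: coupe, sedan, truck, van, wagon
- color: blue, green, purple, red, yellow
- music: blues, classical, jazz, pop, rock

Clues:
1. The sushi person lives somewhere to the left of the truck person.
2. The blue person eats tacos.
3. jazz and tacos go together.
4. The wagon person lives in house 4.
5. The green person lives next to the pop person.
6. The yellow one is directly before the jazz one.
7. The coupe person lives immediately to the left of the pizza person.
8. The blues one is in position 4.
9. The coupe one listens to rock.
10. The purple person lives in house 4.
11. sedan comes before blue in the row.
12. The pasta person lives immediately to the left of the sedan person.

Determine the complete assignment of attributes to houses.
Solution:

House | Food | Vehicle | Color | Music
--------------------------------------
  1   | pasta | coupe | green | rock
  2   | pizza | sedan | yellow | pop
  3   | tacos | van | blue | jazz
  4   | sushi | wagon | purple | blues
  5   | curry | truck | red | classical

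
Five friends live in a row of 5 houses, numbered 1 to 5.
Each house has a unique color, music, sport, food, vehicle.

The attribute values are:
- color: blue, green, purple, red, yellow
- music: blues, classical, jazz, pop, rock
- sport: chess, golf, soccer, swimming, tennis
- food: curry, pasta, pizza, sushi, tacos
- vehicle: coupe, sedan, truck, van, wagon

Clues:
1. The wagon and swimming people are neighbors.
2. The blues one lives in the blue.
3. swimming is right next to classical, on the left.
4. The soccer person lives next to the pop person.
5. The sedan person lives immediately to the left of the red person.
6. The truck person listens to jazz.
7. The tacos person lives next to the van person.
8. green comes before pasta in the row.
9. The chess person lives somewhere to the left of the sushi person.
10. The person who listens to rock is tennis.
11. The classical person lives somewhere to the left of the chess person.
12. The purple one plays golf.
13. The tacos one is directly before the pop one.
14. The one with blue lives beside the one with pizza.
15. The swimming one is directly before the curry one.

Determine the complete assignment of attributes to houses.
Solution:

House | Color | Music | Sport | Food | Vehicle
----------------------------------------------
  1   | blue | blues | soccer | tacos | wagon
  2   | green | pop | swimming | pizza | van
  3   | purple | classical | golf | curry | sedan
  4   | red | jazz | chess | pasta | truck
  5   | yellow | rock | tennis | sushi | coupe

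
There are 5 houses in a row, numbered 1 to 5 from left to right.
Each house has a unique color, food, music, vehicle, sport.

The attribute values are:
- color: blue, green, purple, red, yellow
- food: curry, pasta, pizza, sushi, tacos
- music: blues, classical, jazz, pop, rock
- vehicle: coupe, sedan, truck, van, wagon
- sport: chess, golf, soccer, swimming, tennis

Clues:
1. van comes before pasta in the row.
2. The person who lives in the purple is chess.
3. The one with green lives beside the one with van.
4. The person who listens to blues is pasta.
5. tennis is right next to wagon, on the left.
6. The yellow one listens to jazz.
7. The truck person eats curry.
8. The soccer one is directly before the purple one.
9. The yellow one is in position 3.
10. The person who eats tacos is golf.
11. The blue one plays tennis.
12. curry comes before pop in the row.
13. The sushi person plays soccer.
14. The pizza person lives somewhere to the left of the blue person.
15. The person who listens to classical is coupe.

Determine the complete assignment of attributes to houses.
Solution:

House | Color | Food | Music | Vehicle | Sport
----------------------------------------------
  1   | green | sushi | classical | coupe | soccer
  2   | purple | pizza | rock | van | chess
  3   | yellow | curry | jazz | truck | swimming
  4   | blue | pasta | blues | sedan | tennis
  5   | red | tacos | pop | wagon | golf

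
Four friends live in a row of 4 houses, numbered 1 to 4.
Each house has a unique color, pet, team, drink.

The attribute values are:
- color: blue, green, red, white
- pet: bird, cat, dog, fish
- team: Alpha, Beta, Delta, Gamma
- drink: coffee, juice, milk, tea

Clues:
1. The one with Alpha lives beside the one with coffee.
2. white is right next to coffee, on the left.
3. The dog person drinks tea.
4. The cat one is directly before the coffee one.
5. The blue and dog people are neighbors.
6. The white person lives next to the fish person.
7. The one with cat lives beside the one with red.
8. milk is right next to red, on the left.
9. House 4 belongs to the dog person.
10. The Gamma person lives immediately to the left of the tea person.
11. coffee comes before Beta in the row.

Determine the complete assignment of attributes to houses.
Solution:

House | Color | Pet | Team | Drink
----------------------------------
  1   | white | cat | Alpha | milk
  2   | red | fish | Delta | coffee
  3   | blue | bird | Gamma | juice
  4   | green | dog | Beta | tea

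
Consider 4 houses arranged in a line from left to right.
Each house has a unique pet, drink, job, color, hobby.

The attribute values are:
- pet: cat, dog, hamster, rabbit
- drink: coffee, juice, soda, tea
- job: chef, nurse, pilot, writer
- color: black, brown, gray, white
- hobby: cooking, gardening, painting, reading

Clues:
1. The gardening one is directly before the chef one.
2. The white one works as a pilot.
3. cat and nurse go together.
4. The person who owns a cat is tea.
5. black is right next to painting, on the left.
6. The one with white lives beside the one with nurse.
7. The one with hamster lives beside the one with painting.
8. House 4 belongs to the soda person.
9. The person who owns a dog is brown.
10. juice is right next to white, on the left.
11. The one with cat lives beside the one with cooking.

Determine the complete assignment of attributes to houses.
Solution:

House | Pet | Drink | Job | Color | Hobby
-----------------------------------------
  1   | hamster | juice | writer | black | reading
  2   | rabbit | coffee | pilot | white | painting
  3   | cat | tea | nurse | gray | gardening
  4   | dog | soda | chef | brown | cooking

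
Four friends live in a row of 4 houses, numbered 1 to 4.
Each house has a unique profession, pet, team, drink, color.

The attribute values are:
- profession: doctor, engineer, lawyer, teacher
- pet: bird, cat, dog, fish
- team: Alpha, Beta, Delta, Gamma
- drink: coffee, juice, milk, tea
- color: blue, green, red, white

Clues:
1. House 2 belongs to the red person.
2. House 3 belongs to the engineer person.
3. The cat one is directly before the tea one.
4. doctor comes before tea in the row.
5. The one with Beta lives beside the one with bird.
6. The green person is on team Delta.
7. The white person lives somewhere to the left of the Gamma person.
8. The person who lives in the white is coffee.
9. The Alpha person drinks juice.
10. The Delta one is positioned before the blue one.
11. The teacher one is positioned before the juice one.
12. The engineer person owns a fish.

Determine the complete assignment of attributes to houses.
Solution:

House | Profession | Pet | Team | Drink | Color
-----------------------------------------------
  1   | doctor | cat | Beta | coffee | white
  2   | teacher | bird | Gamma | tea | red
  3   | engineer | fish | Delta | milk | green
  4   | lawyer | dog | Alpha | juice | blue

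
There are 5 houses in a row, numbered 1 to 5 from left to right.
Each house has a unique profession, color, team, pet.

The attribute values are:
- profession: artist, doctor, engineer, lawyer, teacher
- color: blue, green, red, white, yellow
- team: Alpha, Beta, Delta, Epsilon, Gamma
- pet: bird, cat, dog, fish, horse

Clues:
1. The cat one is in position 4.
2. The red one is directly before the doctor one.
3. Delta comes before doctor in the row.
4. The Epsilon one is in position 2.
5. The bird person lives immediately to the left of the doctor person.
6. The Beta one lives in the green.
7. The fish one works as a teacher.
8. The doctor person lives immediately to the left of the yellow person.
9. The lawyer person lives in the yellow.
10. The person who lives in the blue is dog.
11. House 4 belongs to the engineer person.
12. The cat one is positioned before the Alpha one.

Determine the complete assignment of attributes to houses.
Solution:

House | Profession | Color | Team | Pet
---------------------------------------
  1   | artist | red | Delta | bird
  2   | doctor | blue | Epsilon | dog
  3   | lawyer | yellow | Gamma | horse
  4   | engineer | green | Beta | cat
  5   | teacher | white | Alpha | fish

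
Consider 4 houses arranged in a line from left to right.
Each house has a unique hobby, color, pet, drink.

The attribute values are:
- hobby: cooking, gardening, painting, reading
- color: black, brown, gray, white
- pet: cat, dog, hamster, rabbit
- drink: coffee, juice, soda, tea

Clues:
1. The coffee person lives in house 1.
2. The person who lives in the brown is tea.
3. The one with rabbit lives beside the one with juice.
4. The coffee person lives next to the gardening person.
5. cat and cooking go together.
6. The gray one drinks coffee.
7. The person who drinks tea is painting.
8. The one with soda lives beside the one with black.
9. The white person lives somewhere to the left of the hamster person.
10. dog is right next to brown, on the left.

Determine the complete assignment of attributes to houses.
Solution:

House | Hobby | Color | Pet | Drink
-----------------------------------
  1   | cooking | gray | cat | coffee
  2   | gardening | white | rabbit | soda
  3   | reading | black | dog | juice
  4   | painting | brown | hamster | tea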